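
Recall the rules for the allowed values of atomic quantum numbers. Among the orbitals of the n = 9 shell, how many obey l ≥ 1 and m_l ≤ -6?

For n = 9, l ranges over 0 … 8.
Orbitals with l ≥ 1 and m_l ≤ -6, by l: l=6 → 1; l=7 → 2; l=8 → 3.
Total orbitals: 1 + 2 + 3 = 6.

6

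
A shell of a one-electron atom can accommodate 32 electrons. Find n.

n = 4

2n² = 32 ⇒ n² = 16 ⇒ n = 4.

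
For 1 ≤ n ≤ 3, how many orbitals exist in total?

Total orbitals = 1² + 2² + 3² = 14.

14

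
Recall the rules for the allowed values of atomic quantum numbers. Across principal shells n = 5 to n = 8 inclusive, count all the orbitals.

Shell n has n² orbitals: 5²=25 + 6²=36 + 7²=49 + 8²=64 = 174 orbitals.

174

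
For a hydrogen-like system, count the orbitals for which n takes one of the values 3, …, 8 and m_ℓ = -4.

10

For each n in the range, tally the orbitals obeying m_ℓ = -4:
n=5 → 1; n=6 → 2; n=7 → 3; n=8 → 4.
Total orbitals: 1 + 2 + 3 + 4 = 10.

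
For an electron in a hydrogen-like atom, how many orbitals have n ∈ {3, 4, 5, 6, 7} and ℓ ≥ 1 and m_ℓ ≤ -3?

20

Go shell by shell, enumerating (ℓ, m_ℓ) with ℓ ≥ 1 and m_ℓ ≤ -3:
n=4 → 1; n=5 → 3; n=6 → 6; n=7 → 10.
Total orbitals: 1 + 3 + 6 + 10 = 20.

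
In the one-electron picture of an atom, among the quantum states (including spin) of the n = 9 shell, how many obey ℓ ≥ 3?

144

The n = 9 shell has ℓ = 0 through 8; check each.
The (ℓ, m_ℓ) pairs meeting ℓ ≥ 3 give: ℓ=3 → 7; ℓ=4 → 9; ℓ=5 → 11; ℓ=6 → 13; ℓ=7 → 15; ℓ=8 → 17.
Orbitals: 7 + 9 + 11 + 13 + 15 + 17 = 72. Each orbital carries two spin states, so 72 × 2 = 144 states.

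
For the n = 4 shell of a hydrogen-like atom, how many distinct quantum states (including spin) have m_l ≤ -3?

The n = 4 shell has l = 0 through 3; check each.
Per l-value: l=3 → 1.
Orbitals: 1. Each orbital carries two spin states, so 1 × 2 = 2 states.

2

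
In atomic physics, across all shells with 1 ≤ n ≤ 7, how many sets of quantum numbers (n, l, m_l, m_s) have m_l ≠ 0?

224

Count contributing orbitals for each principal shell:
n=2 → 2; n=3 → 6; n=4 → 12; n=5 → 20; n=6 → 30; n=7 → 42.
Orbitals: 2 + 6 + 12 + 20 + 30 + 42 = 112. Including both spin states (m_s = ±1/2) gives 2 × 112 = 224 states.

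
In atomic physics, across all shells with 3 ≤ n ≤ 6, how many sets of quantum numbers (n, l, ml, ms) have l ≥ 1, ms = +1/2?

Per-shell orbital counts meeting the constraint:
n=3 → 8; n=4 → 15; n=5 → 24; n=6 → 35.
Orbitals: 8 + 15 + 24 + 35 = 82. With ms fixed to +1/2 there is one state per orbital, so 82 states.

82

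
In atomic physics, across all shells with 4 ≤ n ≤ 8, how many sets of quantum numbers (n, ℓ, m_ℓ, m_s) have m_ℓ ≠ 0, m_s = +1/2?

160

For each n in the range, tally the orbitals obeying m_ℓ ≠ 0:
n=4 → 12; n=5 → 20; n=6 → 30; n=7 → 42; n=8 → 56.
Orbitals: 12 + 20 + 30 + 42 + 56 = 160. With m_s fixed to +1/2 there is one state per orbital, so 160 states.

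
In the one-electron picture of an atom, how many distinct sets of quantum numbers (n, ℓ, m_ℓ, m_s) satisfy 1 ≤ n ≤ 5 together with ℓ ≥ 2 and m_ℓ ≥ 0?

44

Work shell by shell — for each n, count the (ℓ, m_ℓ) pairs that satisfy ℓ ≥ 2 and m_ℓ ≥ 0:
n=3 → 3; n=4 → 7; n=5 → 12.
Orbitals: 3 + 7 + 12 = 22. Including both spin states (m_s = ±1/2) gives 2 × 22 = 44 states.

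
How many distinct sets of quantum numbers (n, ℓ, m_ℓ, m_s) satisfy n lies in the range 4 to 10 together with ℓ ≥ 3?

Count contributing orbitals for each principal shell:
n=4 → 7; n=5 → 16; n=6 → 27; n=7 → 40; n=8 → 55; n=9 → 72; n=10 → 91.
Orbitals: 7 + 16 + 27 + 40 + 55 + 72 + 91 = 308. Including both spin states (m_s = ±1/2) gives 2 × 308 = 616 states.

616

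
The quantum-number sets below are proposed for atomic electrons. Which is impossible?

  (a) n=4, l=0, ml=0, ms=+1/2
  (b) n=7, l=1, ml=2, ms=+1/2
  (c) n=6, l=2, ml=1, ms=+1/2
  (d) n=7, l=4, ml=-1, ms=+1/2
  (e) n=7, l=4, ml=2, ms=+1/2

(b)

(b) has |ml| = 2 > l = 1, violating −l ≤ ml ≤ l.
The remaining sets (a), (c), (d), (e) satisfy all four rules.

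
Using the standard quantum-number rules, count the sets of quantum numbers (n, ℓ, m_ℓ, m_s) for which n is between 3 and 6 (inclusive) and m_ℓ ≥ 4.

8

Work shell by shell — for each n, count the (ℓ, m_ℓ) pairs that satisfy m_ℓ ≥ 4:
n=5 → 1; n=6 → 3.
Orbitals: 1 + 3 = 4. Including both spin states (m_s = ±1/2) gives 2 × 4 = 8 states.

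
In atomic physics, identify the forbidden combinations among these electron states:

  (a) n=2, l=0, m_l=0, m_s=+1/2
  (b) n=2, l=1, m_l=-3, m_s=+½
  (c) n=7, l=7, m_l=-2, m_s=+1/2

(b) has |m_l| = 3 > l = 1, violating −l ≤ m_l ≤ l.
(c) has l = 7 ≥ n = 7, violating 0 ≤ l ≤ n−1.
The remaining set (a) satisfies all four rules.

(b) and (c)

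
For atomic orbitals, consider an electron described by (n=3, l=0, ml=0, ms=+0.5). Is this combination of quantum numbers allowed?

n = 3 is a positive integer. l = 0 satisfies 0 ≤ l ≤ n−1 = 2. ml = 0 lies in the range −l … +l (here 0). ms = +1/2 is one of ±1/2.
All four constraints are satisfied.

Yes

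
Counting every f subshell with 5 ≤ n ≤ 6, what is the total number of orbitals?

An f subshell (l = 3) exists for every n ≥ 4, so shells n = 5, 6 each contribute one — 2 subshells.
Since each f subshell has 2·3+1 = 7 orbitals, the total is 2 × 7 = 14.

14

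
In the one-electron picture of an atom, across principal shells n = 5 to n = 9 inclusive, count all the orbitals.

Shell n has n² orbitals: 5²=25 + 6²=36 + 7²=49 + 8²=64 + 9²=81 = 255 orbitals.

255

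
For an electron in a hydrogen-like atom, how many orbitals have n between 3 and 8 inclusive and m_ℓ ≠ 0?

166

For each n in the range, tally the orbitals obeying m_ℓ ≠ 0:
n=3 → 6; n=4 → 12; n=5 → 20; n=6 → 30; n=7 → 42; n=8 → 56.
Total orbitals: 6 + 12 + 20 + 30 + 42 + 56 = 166.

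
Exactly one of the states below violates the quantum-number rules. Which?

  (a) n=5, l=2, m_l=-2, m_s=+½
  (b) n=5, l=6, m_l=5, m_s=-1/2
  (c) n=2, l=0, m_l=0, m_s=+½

(b) has l = 6 ≥ n = 5, violating 0 ≤ l ≤ n−1.
The remaining sets (a), (c) satisfy all four rules.

(b)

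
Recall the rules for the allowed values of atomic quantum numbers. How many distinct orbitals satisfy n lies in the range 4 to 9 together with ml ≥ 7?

4

Count contributing orbitals for each principal shell:
n=8 → 1; n=9 → 3.
Total orbitals: 1 + 3 = 4.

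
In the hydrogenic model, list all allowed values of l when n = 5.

0, 1, 2, 3, 4

l is an integer with 0 ≤ l ≤ n−1, so for n = 5: l = 0, 1, 2, 3, 4.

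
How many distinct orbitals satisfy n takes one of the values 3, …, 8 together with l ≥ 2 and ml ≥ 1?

Treat each shell separately and count matching orbitals:
n=3 → 2; n=4 → 5; n=5 → 9; n=6 → 14; n=7 → 20; n=8 → 27.
Total orbitals: 2 + 5 + 9 + 14 + 20 + 27 = 77.

77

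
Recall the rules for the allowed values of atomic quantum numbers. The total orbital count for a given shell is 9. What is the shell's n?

n² = 9 ⇒ n = 3.

n = 3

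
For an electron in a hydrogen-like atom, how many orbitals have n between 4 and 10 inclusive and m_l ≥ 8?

4

For each n in the range, tally the orbitals obeying m_l ≥ 8:
n=9 → 1; n=10 → 3.
Total orbitals: 1 + 3 = 4.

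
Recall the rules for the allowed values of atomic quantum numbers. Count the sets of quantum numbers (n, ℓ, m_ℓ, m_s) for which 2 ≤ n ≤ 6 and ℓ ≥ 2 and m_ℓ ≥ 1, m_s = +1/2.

For each n in the range, tally the orbitals obeying ℓ ≥ 2 and m_ℓ ≥ 1:
n=3 → 2; n=4 → 5; n=5 → 9; n=6 → 14.
Orbitals: 2 + 5 + 9 + 14 = 30. With m_s fixed to +1/2 there is one state per orbital, so 30 states.

30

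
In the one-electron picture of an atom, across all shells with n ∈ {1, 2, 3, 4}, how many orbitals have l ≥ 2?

17

Work shell by shell — for each n, count the (l, ml) pairs that satisfy l ≥ 2:
n=3 → 5; n=4 → 12.
Total orbitals: 5 + 12 = 17.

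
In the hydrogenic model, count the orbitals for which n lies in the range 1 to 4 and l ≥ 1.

26

Treat each shell separately and count matching orbitals:
n=2 → 3; n=3 → 8; n=4 → 15.
Total orbitals: 3 + 8 + 15 = 26.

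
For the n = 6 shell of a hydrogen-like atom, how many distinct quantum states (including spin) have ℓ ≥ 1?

For n = 6, ℓ ranges over 0 … 5.
Per ℓ-value: ℓ=1 → 3; ℓ=2 → 5; ℓ=3 → 7; ℓ=4 → 9; ℓ=5 → 11.
Orbitals: 3 + 5 + 7 + 9 + 11 = 35. Each orbital carries two spin states, so 35 × 2 = 70 states.

70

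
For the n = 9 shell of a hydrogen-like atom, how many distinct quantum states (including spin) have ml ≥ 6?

The n = 9 shell has l = 0 through 8; check each.
The (l, ml) pairs meeting ml ≥ 6 give: l=6 → 1; l=7 → 2; l=8 → 3.
Orbitals: 1 + 2 + 3 = 6. Each orbital carries two spin states, so 6 × 2 = 12 states.

12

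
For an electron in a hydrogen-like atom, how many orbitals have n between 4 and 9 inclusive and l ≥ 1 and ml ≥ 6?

Treat each shell separately and count matching orbitals:
n=7 → 1; n=8 → 3; n=9 → 6.
Total orbitals: 1 + 3 + 6 = 10.

10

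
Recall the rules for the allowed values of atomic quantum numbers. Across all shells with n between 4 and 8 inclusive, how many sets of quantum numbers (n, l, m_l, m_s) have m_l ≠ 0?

320

For each n in the range, tally the orbitals obeying m_l ≠ 0:
n=4 → 12; n=5 → 20; n=6 → 30; n=7 → 42; n=8 → 56.
Orbitals: 12 + 20 + 30 + 42 + 56 = 160. Including both spin states (m_s = ±1/2) gives 2 × 160 = 320 states.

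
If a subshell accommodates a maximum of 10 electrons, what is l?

l = 2 (d)

2(2l+1) = 10 ⇒ 2l+1 = 5 ⇒ l = 2.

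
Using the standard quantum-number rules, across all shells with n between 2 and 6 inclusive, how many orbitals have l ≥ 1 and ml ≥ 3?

10

Count contributing orbitals for each principal shell:
n=4 → 1; n=5 → 3; n=6 → 6.
Total orbitals: 1 + 3 + 6 = 10.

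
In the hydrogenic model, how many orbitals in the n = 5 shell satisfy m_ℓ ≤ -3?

3

The n = 5 shell has ℓ = 0 through 4; check each.
Orbitals with m_ℓ ≤ -3, by ℓ: ℓ=3 → 1; ℓ=4 → 2.
Total orbitals: 1 + 2 = 3.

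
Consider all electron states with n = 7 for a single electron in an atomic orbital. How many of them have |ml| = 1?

The (l, ml) pairs meeting |ml| = 1 give: l=1 → 2; l=2 → 2; l=3 → 2; l=4 → 2; l=5 → 2; l=6 → 2.
Orbitals: 2 + 2 + 2 + 2 + 2 + 2 = 12. Each orbital carries two spin states, so 12 × 2 = 24 states.

24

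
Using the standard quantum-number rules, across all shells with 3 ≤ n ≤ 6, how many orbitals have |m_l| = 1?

28

Treat each shell separately and count matching orbitals:
n=3 → 4; n=4 → 6; n=5 → 8; n=6 → 10.
Total orbitals: 4 + 6 + 8 + 10 = 28.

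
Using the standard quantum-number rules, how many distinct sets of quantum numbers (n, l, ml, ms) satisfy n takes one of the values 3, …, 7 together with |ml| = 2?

60

Treat each shell separately and count matching orbitals:
n=3 → 2; n=4 → 4; n=5 → 6; n=6 → 8; n=7 → 10.
Orbitals: 2 + 4 + 6 + 8 + 10 = 30. Including both spin states (ms = ±1/2) gives 2 × 30 = 60 states.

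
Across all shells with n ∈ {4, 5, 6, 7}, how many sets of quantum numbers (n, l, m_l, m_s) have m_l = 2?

For each n in the range, tally the orbitals obeying m_l = 2:
n=4 → 2; n=5 → 3; n=6 → 4; n=7 → 5.
Orbitals: 2 + 3 + 4 + 5 = 14. Including both spin states (m_s = ±1/2) gives 2 × 14 = 28 states.

28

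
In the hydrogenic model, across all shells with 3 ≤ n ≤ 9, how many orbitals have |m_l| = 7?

Treat each shell separately and count matching orbitals:
n=8 → 2; n=9 → 4.
Total orbitals: 2 + 4 = 6.

6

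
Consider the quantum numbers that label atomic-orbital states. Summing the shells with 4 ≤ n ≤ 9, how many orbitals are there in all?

Shell n has n² orbitals: 4²=16 + 5²=25 + 6²=36 + 7²=49 + 8²=64 + 9²=81 = 271 orbitals.

271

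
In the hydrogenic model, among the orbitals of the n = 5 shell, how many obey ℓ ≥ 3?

16

For n = 5, ℓ ranges over 0 … 4.
The (ℓ, m_ℓ) pairs meeting ℓ ≥ 3 give: ℓ=3 → 7; ℓ=4 → 9.
Total orbitals: 7 + 9 = 16.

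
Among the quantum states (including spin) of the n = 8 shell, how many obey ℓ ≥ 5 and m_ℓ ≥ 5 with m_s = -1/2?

6

Orbitals with ℓ ≥ 5 and m_ℓ ≥ 5, by ℓ: ℓ=5 → 1; ℓ=6 → 2; ℓ=7 → 3.
Orbitals: 1 + 2 + 3 = 6. With m_s fixed to a single value there is one state per orbital, giving 6 states.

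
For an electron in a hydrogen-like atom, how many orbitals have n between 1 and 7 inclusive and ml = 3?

10

Work shell by shell — for each n, count the (l, ml) pairs that satisfy ml = 3:
n=4 → 1; n=5 → 2; n=6 → 3; n=7 → 4.
Total orbitals: 1 + 2 + 3 + 4 = 10.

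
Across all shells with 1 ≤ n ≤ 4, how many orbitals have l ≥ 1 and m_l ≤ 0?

16

Work shell by shell — for each n, count the (l, m_l) pairs that satisfy l ≥ 1 and m_l ≤ 0:
n=2 → 2; n=3 → 5; n=4 → 9.
Total orbitals: 2 + 5 + 9 = 16.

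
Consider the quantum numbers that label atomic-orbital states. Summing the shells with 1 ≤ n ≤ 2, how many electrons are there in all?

10

Shell n has n² orbitals: 1²=1 + 2²=4 = 5 orbitals.
Two spin states per orbital: 2 × 5 = 10 electrons.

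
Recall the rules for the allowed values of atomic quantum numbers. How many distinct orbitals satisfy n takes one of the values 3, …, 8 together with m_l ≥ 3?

Work shell by shell — for each n, count the (l, m_l) pairs that satisfy m_l ≥ 3:
n=4 → 1; n=5 → 3; n=6 → 6; n=7 → 10; n=8 → 15.
Total orbitals: 1 + 3 + 6 + 10 + 15 = 35.

35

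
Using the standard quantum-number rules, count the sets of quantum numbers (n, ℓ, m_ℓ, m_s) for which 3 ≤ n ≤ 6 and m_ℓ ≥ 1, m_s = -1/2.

Per-shell orbital counts meeting the constraint:
n=3 → 3; n=4 → 6; n=5 → 10; n=6 → 15.
Orbitals: 3 + 6 + 10 + 15 = 34. With m_s fixed to -1/2 there is one state per orbital, so 34 states.

34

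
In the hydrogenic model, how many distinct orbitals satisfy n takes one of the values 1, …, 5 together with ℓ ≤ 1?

Per-shell orbital counts meeting the constraint:
n=1 → 1; n=2 → 4; n=3 → 4; n=4 → 4; n=5 → 4.
Total orbitals: 1 + 4 + 4 + 4 + 4 = 17.

17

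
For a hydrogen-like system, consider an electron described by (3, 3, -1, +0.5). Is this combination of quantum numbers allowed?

The orbital quantum number must satisfy 0 ≤ ℓ ≤ n−1. With n = 3 the allowed ℓ values are 0, 1, 2, so ℓ = 3 is out of range.

Not allowed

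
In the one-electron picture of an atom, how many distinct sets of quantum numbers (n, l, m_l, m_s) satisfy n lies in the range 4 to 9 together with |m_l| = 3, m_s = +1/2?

42

For each n in the range, tally the orbitals obeying |m_l| = 3:
n=4 → 2; n=5 → 4; n=6 → 6; n=7 → 8; n=8 → 10; n=9 → 12.
Orbitals: 2 + 4 + 6 + 8 + 10 + 12 = 42. With m_s fixed to +1/2 there is one state per orbital, so 42 states.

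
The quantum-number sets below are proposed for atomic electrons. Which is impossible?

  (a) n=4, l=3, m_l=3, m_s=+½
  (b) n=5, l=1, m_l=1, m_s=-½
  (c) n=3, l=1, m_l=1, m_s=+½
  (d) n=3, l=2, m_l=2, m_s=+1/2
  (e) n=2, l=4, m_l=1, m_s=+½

(e)

(e) has l = 4 ≥ n = 2, violating 0 ≤ l ≤ n−1.
The remaining sets (a), (b), (c), (d) satisfy all four rules.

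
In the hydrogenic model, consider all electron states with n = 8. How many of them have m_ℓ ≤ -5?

12

The (ℓ, m_ℓ) pairs meeting m_ℓ ≤ -5 give: ℓ=5 → 1; ℓ=6 → 2; ℓ=7 → 3.
Orbitals: 1 + 2 + 3 = 6. Each orbital carries two spin states, so 6 × 2 = 12 states.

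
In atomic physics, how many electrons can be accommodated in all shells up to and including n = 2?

10

Total orbitals = 1² + 2² = 5. Doubling for spin gives 10 electrons.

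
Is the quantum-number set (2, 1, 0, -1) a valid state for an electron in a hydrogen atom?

The spin quantum number for an electron can only be m_s = +1/2 or −1/2; m_s = -1 is not one of those.

No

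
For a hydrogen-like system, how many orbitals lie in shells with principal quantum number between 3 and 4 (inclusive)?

25

Shell n has n² orbitals: 3²=9 + 4²=16 = 25 orbitals.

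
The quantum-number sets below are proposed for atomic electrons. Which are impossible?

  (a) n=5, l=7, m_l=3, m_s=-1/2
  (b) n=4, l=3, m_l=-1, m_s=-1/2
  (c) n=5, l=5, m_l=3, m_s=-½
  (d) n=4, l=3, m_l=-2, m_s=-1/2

(a) has l = 7 ≥ n = 5, violating 0 ≤ l ≤ n−1.
(c) has l = 5 ≥ n = 5, violating 0 ≤ l ≤ n−1.
The remaining sets (b), (d) satisfy all four rules.

(a) and (c)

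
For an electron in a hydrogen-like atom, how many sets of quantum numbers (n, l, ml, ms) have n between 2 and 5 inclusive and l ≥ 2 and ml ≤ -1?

Treat each shell separately and count matching orbitals:
n=3 → 2; n=4 → 5; n=5 → 9.
Orbitals: 2 + 5 + 9 = 16. Including both spin states (ms = ±1/2) gives 2 × 16 = 32 states.

32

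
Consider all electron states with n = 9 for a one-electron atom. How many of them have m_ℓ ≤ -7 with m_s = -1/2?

3

With n = 9 the allowed ℓ are 0, 1, …, 8.
Per ℓ-value: ℓ=7 → 1; ℓ=8 → 2.
Orbitals: 1 + 2 = 3. With m_s fixed to a single value there is one state per orbital, giving 3 states.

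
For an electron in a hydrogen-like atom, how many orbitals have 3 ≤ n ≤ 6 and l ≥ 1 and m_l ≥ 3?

Work shell by shell — for each n, count the (l, m_l) pairs that satisfy l ≥ 1 and m_l ≥ 3:
n=4 → 1; n=5 → 3; n=6 → 6.
Total orbitals: 1 + 3 + 6 = 10.

10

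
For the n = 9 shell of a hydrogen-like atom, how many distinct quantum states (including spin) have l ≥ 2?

The n = 9 shell has l = 0 through 8; check each.
Orbitals with l ≥ 2, by l: l=2 → 5; l=3 → 7; l=4 → 9; l=5 → 11; l=6 → 13; l=7 → 15; l=8 → 17.
Orbitals: 5 + 7 + 9 + 11 + 13 + 15 + 17 = 77. Each orbital carries two spin states, so 77 × 2 = 154 states.

154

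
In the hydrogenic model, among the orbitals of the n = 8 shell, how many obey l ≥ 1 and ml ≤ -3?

For n = 8, l ranges over 0 … 7.
The (l, ml) pairs meeting l ≥ 1 and ml ≤ -3 give: l=3 → 1; l=4 → 2; l=5 → 3; l=6 → 4; l=7 → 5.
Total orbitals: 1 + 2 + 3 + 4 + 5 = 15.

15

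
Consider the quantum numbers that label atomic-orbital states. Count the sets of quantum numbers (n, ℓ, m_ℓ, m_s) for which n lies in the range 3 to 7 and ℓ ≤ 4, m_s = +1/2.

100

Work shell by shell — for each n, count the (ℓ, m_ℓ) pairs that satisfy ℓ ≤ 4:
n=3 → 9; n=4 → 16; n=5 → 25; n=6 → 25; n=7 → 25.
Orbitals: 9 + 16 + 25 + 25 + 25 = 100. With m_s fixed to +1/2 there is one state per orbital, so 100 states.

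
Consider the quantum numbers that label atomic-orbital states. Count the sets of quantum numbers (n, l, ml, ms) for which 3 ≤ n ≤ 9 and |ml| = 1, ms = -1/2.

70

Per-shell orbital counts meeting the constraint:
n=3 → 4; n=4 → 6; n=5 → 8; n=6 → 10; n=7 → 12; n=8 → 14; n=9 → 16.
Orbitals: 4 + 6 + 8 + 10 + 12 + 14 + 16 = 70. With ms fixed to -1/2 there is one state per orbital, so 70 states.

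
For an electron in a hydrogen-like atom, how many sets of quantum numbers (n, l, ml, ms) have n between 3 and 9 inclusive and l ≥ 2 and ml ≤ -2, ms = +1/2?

84

For each n in the range, tally the orbitals obeying l ≥ 2 and ml ≤ -2:
n=3 → 1; n=4 → 3; n=5 → 6; n=6 → 10; n=7 → 15; n=8 → 21; n=9 → 28.
Orbitals: 1 + 3 + 6 + 10 + 15 + 21 + 28 = 84. With ms fixed to +1/2 there is one state per orbital, so 84 states.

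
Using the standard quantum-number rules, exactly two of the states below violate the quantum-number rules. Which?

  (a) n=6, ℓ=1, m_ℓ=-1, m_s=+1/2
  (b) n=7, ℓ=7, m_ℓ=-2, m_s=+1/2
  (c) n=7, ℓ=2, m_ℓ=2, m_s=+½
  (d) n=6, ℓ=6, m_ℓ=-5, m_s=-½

(b) has ℓ = 7 ≥ n = 7, violating 0 ≤ ℓ ≤ n−1.
(d) has ℓ = 6 ≥ n = 6, violating 0 ≤ ℓ ≤ n−1.
The remaining sets (a), (c) satisfy all four rules.

(b) and (d)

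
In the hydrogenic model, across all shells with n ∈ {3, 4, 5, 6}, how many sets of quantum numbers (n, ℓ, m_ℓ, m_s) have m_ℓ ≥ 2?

40

Go shell by shell, enumerating (ℓ, m_ℓ) with m_ℓ ≥ 2:
n=3 → 1; n=4 → 3; n=5 → 6; n=6 → 10.
Orbitals: 1 + 3 + 6 + 10 = 20. Including both spin states (m_s = ±1/2) gives 2 × 20 = 40 states.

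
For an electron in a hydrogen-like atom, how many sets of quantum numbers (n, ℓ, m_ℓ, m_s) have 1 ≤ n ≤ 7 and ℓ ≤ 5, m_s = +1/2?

Go shell by shell, enumerating (ℓ, m_ℓ) with ℓ ≤ 5:
n=1 → 1; n=2 → 4; n=3 → 9; n=4 → 16; n=5 → 25; n=6 → 36; n=7 → 36.
Orbitals: 1 + 4 + 9 + 16 + 25 + 36 + 36 = 127. With m_s fixed to +1/2 there is one state per orbital, so 127 states.

127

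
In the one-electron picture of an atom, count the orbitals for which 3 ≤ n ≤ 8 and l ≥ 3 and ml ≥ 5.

10

Per-shell orbital counts meeting the constraint:
n=6 → 1; n=7 → 3; n=8 → 6.
Total orbitals: 1 + 3 + 6 = 10.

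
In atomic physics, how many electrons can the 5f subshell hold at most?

14

A subshell with l = 3 has 2l+1 = 7 orbitals, each holding 2 electrons (spin ±1/2), so 7 × 2 = 14.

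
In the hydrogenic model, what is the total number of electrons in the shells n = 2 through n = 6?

180

Shell n has n² orbitals: 2²=4 + 3²=9 + 4²=16 + 5²=25 + 6²=36 = 90 orbitals.
Two spin states per orbital: 2 × 90 = 180 electrons.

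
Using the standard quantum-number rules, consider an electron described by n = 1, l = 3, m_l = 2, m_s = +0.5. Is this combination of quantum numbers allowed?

Not allowed

The orbital quantum number must satisfy 0 ≤ l ≤ n−1. With n = 1 the allowed l values are 0, so l = 3 is out of range.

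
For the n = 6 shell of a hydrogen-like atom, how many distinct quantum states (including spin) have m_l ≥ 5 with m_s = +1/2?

1

Go through l = 0, …, 5 (the values permitted for n = 6).
Per l-value: l=5 → 1.
Orbitals: 1. With m_s fixed to a single value there is one state per orbital, giving 1 state.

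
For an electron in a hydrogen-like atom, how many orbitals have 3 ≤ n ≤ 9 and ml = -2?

28

Treat each shell separately and count matching orbitals:
n=3 → 1; n=4 → 2; n=5 → 3; n=6 → 4; n=7 → 5; n=8 → 6; n=9 → 7.
Total orbitals: 1 + 2 + 3 + 4 + 5 + 6 + 7 = 28.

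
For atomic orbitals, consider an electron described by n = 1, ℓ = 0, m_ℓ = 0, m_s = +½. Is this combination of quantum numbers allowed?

n = 1 is a positive integer. ℓ = 0 satisfies 0 ≤ ℓ ≤ n−1 = 0. m_ℓ = 0 lies in the range −ℓ … +ℓ (here 0). m_s = +1/2 is one of ±1/2.
All four constraints are satisfied.

Yes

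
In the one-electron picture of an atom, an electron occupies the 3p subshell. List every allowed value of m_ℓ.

The 3p subshell has ℓ = 1, and m_ℓ takes every integer from −ℓ to +ℓ. With ℓ = 1 that gives the 3 values -1, 0, 1.

-1, 0, 1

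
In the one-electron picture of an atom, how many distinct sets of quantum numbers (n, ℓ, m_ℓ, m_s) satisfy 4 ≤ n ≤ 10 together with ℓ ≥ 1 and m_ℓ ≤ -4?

Treat each shell separately and count matching orbitals:
n=5 → 1; n=6 → 3; n=7 → 6; n=8 → 10; n=9 → 15; n=10 → 21.
Orbitals: 1 + 3 + 6 + 10 + 15 + 21 = 56. Including both spin states (m_s = ±1/2) gives 2 × 56 = 112 states.

112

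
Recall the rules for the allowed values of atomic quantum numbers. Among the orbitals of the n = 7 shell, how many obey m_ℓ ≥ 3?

Go through ℓ = 0, …, 6 (the values permitted for n = 7).
The (ℓ, m_ℓ) pairs meeting m_ℓ ≥ 3 give: ℓ=3 → 1; ℓ=4 → 2; ℓ=5 → 3; ℓ=6 → 4.
Total orbitals: 1 + 2 + 3 + 4 = 10.

10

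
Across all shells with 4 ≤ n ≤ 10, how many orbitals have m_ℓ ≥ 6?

20

Per-shell orbital counts meeting the constraint:
n=7 → 1; n=8 → 3; n=9 → 6; n=10 → 10.
Total orbitals: 1 + 3 + 6 + 10 = 20.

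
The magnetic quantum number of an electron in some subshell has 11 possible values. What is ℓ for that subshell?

ℓ = 5

m_ℓ ranges over 2ℓ+1 integers, so 2ℓ+1 = 11 ⇒ ℓ = 5.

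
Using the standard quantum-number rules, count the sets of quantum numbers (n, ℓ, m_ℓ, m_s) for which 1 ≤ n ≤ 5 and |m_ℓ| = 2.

24

For each n in the range, tally the orbitals obeying |m_ℓ| = 2:
n=3 → 2; n=4 → 4; n=5 → 6.
Orbitals: 2 + 4 + 6 = 12. Including both spin states (m_s = ±1/2) gives 2 × 12 = 24 states.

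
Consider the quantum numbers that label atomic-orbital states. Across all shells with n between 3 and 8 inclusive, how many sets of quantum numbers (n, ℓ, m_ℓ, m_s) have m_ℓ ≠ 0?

Per-shell orbital counts meeting the constraint:
n=3 → 6; n=4 → 12; n=5 → 20; n=6 → 30; n=7 → 42; n=8 → 56.
Orbitals: 6 + 12 + 20 + 30 + 42 + 56 = 166. Including both spin states (m_s = ±1/2) gives 2 × 166 = 332 states.

332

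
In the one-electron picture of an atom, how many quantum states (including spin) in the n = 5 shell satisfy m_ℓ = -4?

The n = 5 shell has ℓ = 0 through 4; check each.
Orbitals with m_ℓ = -4, by ℓ: ℓ=4 → 1.
Orbitals: 1. Each orbital carries two spin states, so 1 × 2 = 2 states.

2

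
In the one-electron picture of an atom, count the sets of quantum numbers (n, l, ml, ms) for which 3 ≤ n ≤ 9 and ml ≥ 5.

Treat each shell separately and count matching orbitals:
n=6 → 1; n=7 → 3; n=8 → 6; n=9 → 10.
Orbitals: 1 + 3 + 6 + 10 = 20. Including both spin states (ms = ±1/2) gives 2 × 20 = 40 states.

40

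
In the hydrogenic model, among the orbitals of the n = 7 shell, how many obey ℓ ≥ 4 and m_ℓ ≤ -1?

Go through ℓ = 0, …, 6 (the values permitted for n = 7).
The (ℓ, m_ℓ) pairs meeting ℓ ≥ 4 and m_ℓ ≤ -1 give: ℓ=4 → 4; ℓ=5 → 5; ℓ=6 → 6.
Total orbitals: 4 + 5 + 6 = 15.

15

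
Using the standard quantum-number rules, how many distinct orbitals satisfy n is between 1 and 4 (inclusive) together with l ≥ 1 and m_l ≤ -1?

For each n in the range, tally the orbitals obeying l ≥ 1 and m_l ≤ -1:
n=2 → 1; n=3 → 3; n=4 → 6.
Total orbitals: 1 + 3 + 6 = 10.

10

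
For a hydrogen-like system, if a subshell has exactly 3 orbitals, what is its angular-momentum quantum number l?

l = 1

2l+1 = 3 gives l = 1.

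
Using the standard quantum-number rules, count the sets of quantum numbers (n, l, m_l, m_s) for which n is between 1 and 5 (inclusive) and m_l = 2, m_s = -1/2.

6

Go shell by shell, enumerating (l, m_l) with m_l = 2:
n=3 → 1; n=4 → 2; n=5 → 3.
Orbitals: 1 + 2 + 3 = 6. With m_s fixed to -1/2 there is one state per orbital, so 6 states.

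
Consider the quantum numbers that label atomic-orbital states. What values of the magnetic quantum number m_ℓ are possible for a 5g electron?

The 5g subshell has ℓ = 4, and m_ℓ takes every integer from −ℓ to +ℓ. With ℓ = 4 that gives the 9 values -4, -3, -2, -1, 0, 1, 2, 3, 4.

-4, -3, -2, -1, 0, 1, 2, 3, 4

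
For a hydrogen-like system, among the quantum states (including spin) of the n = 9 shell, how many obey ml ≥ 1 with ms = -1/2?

36

With n = 9 the allowed l are 0, 1, …, 8.
Per l-value: l=1 → 1; l=2 → 2; l=3 → 3; l=4 → 4; l=5 → 5; l=6 → 6; l=7 → 7; l=8 → 8.
Orbitals: 1 + 2 + 3 + 4 + 5 + 6 + 7 + 8 = 36. With ms fixed to a single value there is one state per orbital, giving 36 states.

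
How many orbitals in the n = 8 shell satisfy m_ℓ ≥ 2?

21

The n = 8 shell has ℓ = 0 through 7; check each.
The (ℓ, m_ℓ) pairs meeting m_ℓ ≥ 2 give: ℓ=2 → 1; ℓ=3 → 2; ℓ=4 → 3; ℓ=5 → 4; ℓ=6 → 5; ℓ=7 → 6.
Total orbitals: 1 + 2 + 3 + 4 + 5 + 6 = 21.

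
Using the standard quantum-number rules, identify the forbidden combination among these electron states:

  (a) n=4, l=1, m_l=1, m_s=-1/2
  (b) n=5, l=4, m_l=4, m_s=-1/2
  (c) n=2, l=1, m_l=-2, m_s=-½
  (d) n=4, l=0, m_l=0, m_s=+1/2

(c)

(c) has |m_l| = 2 > l = 1, violating −l ≤ m_l ≤ l.
The remaining sets (a), (b), (d) satisfy all four rules.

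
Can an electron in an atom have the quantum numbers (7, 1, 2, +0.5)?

No

The magnetic quantum number must satisfy −l ≤ m_l ≤ l. With l = 1, m_l can only be -1, 0, 1, so m_l = 2 is forbidden.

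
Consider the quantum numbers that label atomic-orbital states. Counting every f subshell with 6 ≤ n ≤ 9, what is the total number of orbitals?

28

An f subshell (ℓ = 3) exists for every n ≥ 4, so shells n = 6, 7, 8, 9 each contribute one — 4 subshells.
Since each f subshell has 2·3+1 = 7 orbitals, the total is 4 × 7 = 28.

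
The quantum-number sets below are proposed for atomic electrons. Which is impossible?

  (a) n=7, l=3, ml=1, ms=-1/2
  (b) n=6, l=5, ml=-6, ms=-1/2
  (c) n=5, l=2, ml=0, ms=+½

(b) has |ml| = 6 > l = 5, violating −l ≤ ml ≤ l.
The remaining sets (a), (c) satisfy all four rules.

(b)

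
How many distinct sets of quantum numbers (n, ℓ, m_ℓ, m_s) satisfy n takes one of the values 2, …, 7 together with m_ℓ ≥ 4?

20

For each n in the range, tally the orbitals obeying m_ℓ ≥ 4:
n=5 → 1; n=6 → 3; n=7 → 6.
Orbitals: 1 + 3 + 6 = 10. Including both spin states (m_s = ±1/2) gives 2 × 10 = 20 states.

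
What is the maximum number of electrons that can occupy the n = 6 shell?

72

A shell holds 2n² electrons: 2 × 6² = 2 × 36 = 72.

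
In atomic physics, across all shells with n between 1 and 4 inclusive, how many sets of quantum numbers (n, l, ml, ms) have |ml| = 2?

Count contributing orbitals for each principal shell:
n=3 → 2; n=4 → 4.
Orbitals: 2 + 4 = 6. Including both spin states (ms = ±1/2) gives 2 × 6 = 12 states.

12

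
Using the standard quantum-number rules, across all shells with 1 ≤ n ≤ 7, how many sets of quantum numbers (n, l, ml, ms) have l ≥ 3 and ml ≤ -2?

60

Go shell by shell, enumerating (l, ml) with l ≥ 3 and ml ≤ -2:
n=4 → 2; n=5 → 5; n=6 → 9; n=7 → 14.
Orbitals: 2 + 5 + 9 + 14 = 30. Including both spin states (ms = ±1/2) gives 2 × 30 = 60 states.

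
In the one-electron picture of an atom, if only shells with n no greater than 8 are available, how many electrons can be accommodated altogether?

Total orbitals = 1² + 2² + 3² + 4² + 5² + 6² + 7² + 8² = 204. Doubling for spin gives 408 electrons.

408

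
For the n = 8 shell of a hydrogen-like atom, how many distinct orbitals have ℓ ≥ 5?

39

Go through ℓ = 0, …, 7 (the values permitted for n = 8).
Contributions: ℓ=5 → 11; ℓ=6 → 13; ℓ=7 → 15.
Total orbitals: 11 + 13 + 15 = 39.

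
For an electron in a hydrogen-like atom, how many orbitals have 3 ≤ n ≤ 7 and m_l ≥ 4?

10

Treat each shell separately and count matching orbitals:
n=5 → 1; n=6 → 3; n=7 → 6.
Total orbitals: 1 + 3 + 6 = 10.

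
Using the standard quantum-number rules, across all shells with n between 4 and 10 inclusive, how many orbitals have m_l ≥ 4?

Per-shell orbital counts meeting the constraint:
n=5 → 1; n=6 → 3; n=7 → 6; n=8 → 10; n=9 → 15; n=10 → 21.
Total orbitals: 1 + 3 + 6 + 10 + 15 + 21 = 56.

56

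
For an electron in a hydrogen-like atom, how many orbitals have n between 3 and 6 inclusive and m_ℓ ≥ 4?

4

Count contributing orbitals for each principal shell:
n=5 → 1; n=6 → 3.
Total orbitals: 1 + 3 = 4.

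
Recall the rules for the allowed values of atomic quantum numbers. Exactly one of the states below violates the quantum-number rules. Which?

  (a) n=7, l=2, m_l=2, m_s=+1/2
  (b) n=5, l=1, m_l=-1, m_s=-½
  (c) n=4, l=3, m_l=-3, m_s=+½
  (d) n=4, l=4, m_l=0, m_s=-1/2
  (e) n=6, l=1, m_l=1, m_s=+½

(d) has l = 4 ≥ n = 4, violating 0 ≤ l ≤ n−1.
The remaining sets (a), (b), (c), (e) satisfy all four rules.

(d)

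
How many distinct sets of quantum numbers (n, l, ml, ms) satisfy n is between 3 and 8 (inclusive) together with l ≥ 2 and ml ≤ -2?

Per-shell orbital counts meeting the constraint:
n=3 → 1; n=4 → 3; n=5 → 6; n=6 → 10; n=7 → 15; n=8 → 21.
Orbitals: 1 + 3 + 6 + 10 + 15 + 21 = 56. Including both spin states (ms = ±1/2) gives 2 × 56 = 112 states.

112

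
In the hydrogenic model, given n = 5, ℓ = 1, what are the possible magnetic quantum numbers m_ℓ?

-1, 0, 1

m_ℓ takes every integer from −ℓ to +ℓ. With ℓ = 1 that gives the 3 values -1, 0, 1.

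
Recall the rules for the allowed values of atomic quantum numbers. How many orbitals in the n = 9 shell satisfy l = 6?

Contributions: l=6 → 13.
Total orbitals: 13.

13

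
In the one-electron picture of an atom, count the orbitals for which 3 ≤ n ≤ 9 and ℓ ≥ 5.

130

For each n in the range, tally the orbitals obeying ℓ ≥ 5:
n=6 → 11; n=7 → 24; n=8 → 39; n=9 → 56.
Total orbitals: 11 + 24 + 39 + 56 = 130.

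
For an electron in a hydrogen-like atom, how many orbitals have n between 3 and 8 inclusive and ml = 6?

Treat each shell separately and count matching orbitals:
n=7 → 1; n=8 → 2.
Total orbitals: 1 + 2 = 3.

3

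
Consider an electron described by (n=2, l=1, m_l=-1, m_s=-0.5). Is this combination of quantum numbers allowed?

n = 2 is a positive integer. l = 1 satisfies 0 ≤ l ≤ n−1 = 1. m_l = -1 lies in the range −l … +l (here −1 … 1). m_s = -1/2 is one of ±1/2.
All four constraints are satisfied.

Yes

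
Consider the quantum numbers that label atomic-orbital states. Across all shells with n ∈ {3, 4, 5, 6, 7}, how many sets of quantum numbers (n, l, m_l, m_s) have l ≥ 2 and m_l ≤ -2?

Work shell by shell — for each n, count the (l, m_l) pairs that satisfy l ≥ 2 and m_l ≤ -2:
n=3 → 1; n=4 → 3; n=5 → 6; n=6 → 10; n=7 → 15.
Orbitals: 1 + 3 + 6 + 10 + 15 = 35. Including both spin states (m_s = ±1/2) gives 2 × 35 = 70 states.

70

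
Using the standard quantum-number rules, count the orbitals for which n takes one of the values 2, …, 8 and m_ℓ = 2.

Count contributing orbitals for each principal shell:
n=3 → 1; n=4 → 2; n=5 → 3; n=6 → 4; n=7 → 5; n=8 → 6.
Total orbitals: 1 + 2 + 3 + 4 + 5 + 6 = 21.

21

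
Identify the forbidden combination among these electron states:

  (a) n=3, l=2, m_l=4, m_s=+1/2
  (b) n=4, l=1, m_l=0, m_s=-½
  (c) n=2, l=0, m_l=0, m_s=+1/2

(a) has |m_l| = 4 > l = 2, violating −l ≤ m_l ≤ l.
The remaining sets (b), (c) satisfy all four rules.

(a)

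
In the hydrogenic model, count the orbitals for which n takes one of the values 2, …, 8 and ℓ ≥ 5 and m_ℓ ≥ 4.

Work shell by shell — for each n, count the (ℓ, m_ℓ) pairs that satisfy ℓ ≥ 5 and m_ℓ ≥ 4:
n=6 → 2; n=7 → 5; n=8 → 9.
Total orbitals: 2 + 5 + 9 = 16.

16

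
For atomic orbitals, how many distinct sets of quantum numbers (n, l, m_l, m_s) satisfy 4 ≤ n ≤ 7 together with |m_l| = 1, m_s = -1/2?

36

Treat each shell separately and count matching orbitals:
n=4 → 6; n=5 → 8; n=6 → 10; n=7 → 12.
Orbitals: 6 + 8 + 10 + 12 = 36. With m_s fixed to -1/2 there is one state per orbital, so 36 states.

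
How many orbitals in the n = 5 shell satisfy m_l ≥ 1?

Go through l = 0, …, 4 (the values permitted for n = 5).
The (l, m_l) pairs meeting m_l ≥ 1 give: l=1 → 1; l=2 → 2; l=3 → 3; l=4 → 4.
Total orbitals: 1 + 2 + 3 + 4 = 10.

10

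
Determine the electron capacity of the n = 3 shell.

18

A shell holds 2n² electrons: 2 × 3² = 2 × 9 = 18.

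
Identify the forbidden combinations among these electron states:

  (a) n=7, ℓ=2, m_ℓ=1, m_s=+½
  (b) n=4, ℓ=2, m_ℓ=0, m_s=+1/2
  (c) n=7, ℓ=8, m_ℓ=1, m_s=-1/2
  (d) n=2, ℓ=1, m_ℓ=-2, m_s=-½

(c) has ℓ = 8 ≥ n = 7, violating 0 ≤ ℓ ≤ n−1.
(d) has |m_ℓ| = 2 > ℓ = 1, violating −ℓ ≤ m_ℓ ≤ ℓ.
The remaining sets (a), (b) satisfy all four rules.

(c) and (d)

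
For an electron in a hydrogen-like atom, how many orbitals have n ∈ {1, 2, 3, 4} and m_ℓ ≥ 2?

4

Treat each shell separately and count matching orbitals:
n=3 → 1; n=4 → 3.
Total orbitals: 1 + 3 = 4.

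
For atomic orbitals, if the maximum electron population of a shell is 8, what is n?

2n² = 8 ⇒ n² = 4 ⇒ n = 2.

n = 2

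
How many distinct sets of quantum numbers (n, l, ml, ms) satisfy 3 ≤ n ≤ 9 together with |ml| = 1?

Per-shell orbital counts meeting the constraint:
n=3 → 4; n=4 → 6; n=5 → 8; n=6 → 10; n=7 → 12; n=8 → 14; n=9 → 16.
Orbitals: 4 + 6 + 8 + 10 + 12 + 14 + 16 = 70. Including both spin states (ms = ±1/2) gives 2 × 70 = 140 states.

140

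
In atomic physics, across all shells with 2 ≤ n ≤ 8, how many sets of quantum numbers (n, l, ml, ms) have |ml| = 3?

Treat each shell separately and count matching orbitals:
n=4 → 2; n=5 → 4; n=6 → 6; n=7 → 8; n=8 → 10.
Orbitals: 2 + 4 + 6 + 8 + 10 = 30. Including both spin states (ms = ±1/2) gives 2 × 30 = 60 states.

60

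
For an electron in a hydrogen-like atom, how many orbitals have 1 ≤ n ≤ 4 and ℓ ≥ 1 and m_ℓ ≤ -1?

Work shell by shell — for each n, count the (ℓ, m_ℓ) pairs that satisfy ℓ ≥ 1 and m_ℓ ≤ -1:
n=2 → 1; n=3 → 3; n=4 → 6.
Total orbitals: 1 + 3 + 6 = 10.

10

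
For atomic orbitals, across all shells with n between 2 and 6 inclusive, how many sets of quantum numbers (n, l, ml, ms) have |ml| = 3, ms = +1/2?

12

Per-shell orbital counts meeting the constraint:
n=4 → 2; n=5 → 4; n=6 → 6.
Orbitals: 2 + 4 + 6 = 12. With ms fixed to +1/2 there is one state per orbital, so 12 states.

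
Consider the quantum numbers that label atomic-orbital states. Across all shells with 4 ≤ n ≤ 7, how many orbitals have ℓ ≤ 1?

Per-shell orbital counts meeting the constraint:
n=4 → 4; n=5 → 4; n=6 → 4; n=7 → 4.
Total orbitals: 4 + 4 + 4 + 4 = 16.

16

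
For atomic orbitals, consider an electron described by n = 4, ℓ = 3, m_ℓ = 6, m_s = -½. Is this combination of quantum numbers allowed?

No

The magnetic quantum number must satisfy −ℓ ≤ m_ℓ ≤ ℓ. With ℓ = 3, m_ℓ can only be -3, -2, -1, 0, 1, 2, 3, so m_ℓ = 6 is forbidden.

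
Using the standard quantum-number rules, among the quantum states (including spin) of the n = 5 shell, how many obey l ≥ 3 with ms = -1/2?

16

Orbitals with l ≥ 3, by l: l=3 → 7; l=4 → 9.
Orbitals: 7 + 9 = 16. With ms fixed to a single value there is one state per orbital, giving 16 states.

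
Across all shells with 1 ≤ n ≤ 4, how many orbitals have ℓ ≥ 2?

Go shell by shell, enumerating (ℓ, m_ℓ) with ℓ ≥ 2:
n=3 → 5; n=4 → 12.
Total orbitals: 5 + 12 = 17.

17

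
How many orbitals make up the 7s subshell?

A subshell has 2l+1 orbitals; with l = 0, that's 1.

1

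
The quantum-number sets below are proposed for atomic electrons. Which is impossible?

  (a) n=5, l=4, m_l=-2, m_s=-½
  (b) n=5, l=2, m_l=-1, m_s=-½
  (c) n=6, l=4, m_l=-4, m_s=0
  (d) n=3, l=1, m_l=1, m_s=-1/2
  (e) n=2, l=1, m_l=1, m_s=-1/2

(c)

(c) has m_s = 0, but an electron's spin must be ±1/2.
The remaining sets (a), (b), (d), (e) satisfy all four rules.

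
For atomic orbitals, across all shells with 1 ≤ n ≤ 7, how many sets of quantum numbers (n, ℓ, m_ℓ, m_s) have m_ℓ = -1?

Treat each shell separately and count matching orbitals:
n=2 → 1; n=3 → 2; n=4 → 3; n=5 → 4; n=6 → 5; n=7 → 6.
Orbitals: 1 + 2 + 3 + 4 + 5 + 6 = 21. Including both spin states (m_s = ±1/2) gives 2 × 21 = 42 states.

42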